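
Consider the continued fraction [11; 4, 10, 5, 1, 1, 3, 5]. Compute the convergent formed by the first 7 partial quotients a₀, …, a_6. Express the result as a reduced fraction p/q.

18294/1627

Start with 3.
1 + 1/(3/1) = 1 + 1/3 = 4/3
1 + 1/(4/3) = 1 + 3/4 = 7/4
5 + 1/(7/4) = 5 + 4/7 = 39/7
10 + 1/(39/7) = 10 + 7/39 = 397/39
4 + 1/(397/39) = 4 + 39/397 = 1627/397
11 + 1/(1627/397) = 11 + 397/1627 = 18294/1627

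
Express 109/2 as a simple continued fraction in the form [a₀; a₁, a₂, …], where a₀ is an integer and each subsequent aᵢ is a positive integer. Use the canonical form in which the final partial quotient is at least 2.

[54; 2]

Repeatedly divide and take the remainder:
109 = 54·2 + 1, so a_0 = 54
2 = 2·1 + 0, so a_1 = 2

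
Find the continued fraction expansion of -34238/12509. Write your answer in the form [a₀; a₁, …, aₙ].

-34238 ÷ 12509 → quotient -3, remainder 3289
12509 ÷ 3289 → quotient 3, remainder 2642
3289 ÷ 2642 → quotient 1, remainder 647
2642 ÷ 647 → quotient 4, remainder 54
647 ÷ 54 → quotient 11, remainder 53
54 ÷ 53 → quotient 1, remainder 1
53 ÷ 1 → quotient 53, remainder 0

[-3; 3, 1, 4, 11, 1, 53]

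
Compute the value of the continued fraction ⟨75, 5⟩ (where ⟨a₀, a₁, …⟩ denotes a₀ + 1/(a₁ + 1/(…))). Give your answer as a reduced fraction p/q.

Starting at the tail and folding back:
Start with 5.
75 + 1/(5/1) = 75 + 1/5 = 376/5

376/5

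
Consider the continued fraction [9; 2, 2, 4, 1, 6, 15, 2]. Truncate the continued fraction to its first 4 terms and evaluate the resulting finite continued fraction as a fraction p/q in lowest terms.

Compute successive convergents:
a_0 = 9: 9/1
a_1 = 2: 19/2
a_2 = 2: 47/5
a_3 = 4: 207/22

207/22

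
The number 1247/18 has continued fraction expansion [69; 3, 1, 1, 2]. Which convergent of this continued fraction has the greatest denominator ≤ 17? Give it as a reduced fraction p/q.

a_0 = 69: 69/1  (≤ bound)
a_1 = 3: 208/3  (≤ bound)
a_2 = 1: 277/4  (≤ bound)
a_3 = 1: 485/7  (≤ bound)
a_4 = 2: 1247/18  (> 17, stop)

485/7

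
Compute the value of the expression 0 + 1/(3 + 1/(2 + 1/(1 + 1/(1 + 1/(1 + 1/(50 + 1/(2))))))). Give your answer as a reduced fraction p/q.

818/2761

Compute successive convergents:
a_0 = 0: 0/1
a_1 = 3: 1/3
a_2 = 2: 2/7
a_3 = 1: 3/10
a_4 = 1: 5/17
a_5 = 1: 8/27
a_6 = 50: 405/1367
a_7 = 2: 818/2761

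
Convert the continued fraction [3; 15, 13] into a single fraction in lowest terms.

a_0 = 3: 3/1
a_1 = 15: 46/15
a_2 = 13: 601/196

601/196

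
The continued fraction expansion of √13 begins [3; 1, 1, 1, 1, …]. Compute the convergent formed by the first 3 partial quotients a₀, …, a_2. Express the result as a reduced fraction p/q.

7/2

a_0 = 3: 3/1
a_1 = 1: 4/1
a_2 = 1: 7/2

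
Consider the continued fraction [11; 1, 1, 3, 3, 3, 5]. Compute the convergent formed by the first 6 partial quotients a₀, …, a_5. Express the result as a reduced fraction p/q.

879/76

Start with 3.
3 + 1/(3/1) = 3 + 1/3 = 10/3
3 + 1/(10/3) = 3 + 3/10 = 33/10
1 + 1/(33/10) = 1 + 10/33 = 43/33
1 + 1/(43/33) = 1 + 33/43 = 76/43
11 + 1/(76/43) = 11 + 43/76 = 879/76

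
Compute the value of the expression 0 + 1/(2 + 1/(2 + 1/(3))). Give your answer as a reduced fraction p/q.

7/17

Collapse the nested fraction from the inside out:
Start with 3.
2 + 1/(3/1) = 2 + 1/3 = 7/3
2 + 1/(7/3) = 2 + 3/7 = 17/7
0 + 1/(17/7) = 0 + 7/17 = 7/17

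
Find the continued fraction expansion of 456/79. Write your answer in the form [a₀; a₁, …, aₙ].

[5; 1, 3, 2, 1, 1, 3]

⌊456/79⌋ = 5, remainder 61
⌊79/61⌋ = 1, remainder 18
⌊61/18⌋ = 3, remainder 7
⌊18/7⌋ = 2, remainder 4
⌊7/4⌋ = 1, remainder 3
⌊4/3⌋ = 1, remainder 1
⌊3/1⌋ = 3, remainder 0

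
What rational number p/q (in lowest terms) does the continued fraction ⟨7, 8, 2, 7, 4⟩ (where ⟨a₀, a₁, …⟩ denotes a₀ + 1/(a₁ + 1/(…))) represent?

a_0 = 7: 7/1
a_1 = 8: 57/8
a_2 = 2: 121/17
a_3 = 7: 904/127
a_4 = 4: 3737/525

3737/525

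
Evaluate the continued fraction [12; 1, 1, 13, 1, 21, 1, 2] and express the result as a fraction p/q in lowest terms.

24609/1966

Compute successive convergents:
a_0 = 12: 12/1
a_1 = 1: 13/1
a_2 = 1: 25/2
a_3 = 13: 338/27
a_4 = 1: 363/29
a_5 = 21: 7961/636
a_6 = 1: 8324/665
a_7 = 2: 24609/1966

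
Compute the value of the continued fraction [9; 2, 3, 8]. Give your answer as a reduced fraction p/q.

547/58

Compute successive convergents:
a_0 = 9: 9/1
a_1 = 2: 19/2
a_2 = 3: 66/7
a_3 = 8: 547/58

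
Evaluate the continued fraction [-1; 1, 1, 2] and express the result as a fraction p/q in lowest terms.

-2/5

Start with 2.
1 + 1/(2/1) = 1 + 1/2 = 3/2
1 + 1/(3/2) = 1 + 2/3 = 5/3
-1 + 1/(5/3) = -1 + 3/5 = -2/5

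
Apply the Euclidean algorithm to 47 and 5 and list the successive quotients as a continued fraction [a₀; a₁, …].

Repeatedly divide and take the remainder:
47 ÷ 5 → quotient 9, remainder 2
5 ÷ 2 → quotient 2, remainder 1
2 ÷ 1 → quotient 2, remainder 0

[9; 2, 2]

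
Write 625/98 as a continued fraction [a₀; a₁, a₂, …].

⌊625/98⌋ = 6, remainder 37
⌊98/37⌋ = 2, remainder 24
⌊37/24⌋ = 1, remainder 13
⌊24/13⌋ = 1, remainder 11
⌊13/11⌋ = 1, remainder 2
⌊11/2⌋ = 5, remainder 1
⌊2/1⌋ = 2, remainder 0

[6; 2, 1, 1, 1, 5, 2]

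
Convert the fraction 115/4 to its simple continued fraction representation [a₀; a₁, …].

[28; 1, 3]

115 ÷ 4 → quotient 28, remainder 3
4 ÷ 3 → quotient 1, remainder 1
3 ÷ 1 → quotient 3, remainder 0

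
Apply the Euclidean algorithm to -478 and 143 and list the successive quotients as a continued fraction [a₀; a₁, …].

Repeatedly divide and take the remainder:
⌊-478/143⌋ = -4, remainder 94
⌊143/94⌋ = 1, remainder 49
⌊94/49⌋ = 1, remainder 45
⌊49/45⌋ = 1, remainder 4
⌊45/4⌋ = 11, remainder 1
⌊4/1⌋ = 4, remainder 0

[-4; 1, 1, 1, 11, 4]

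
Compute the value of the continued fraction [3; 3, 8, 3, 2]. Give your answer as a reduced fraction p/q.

601/181

Start with 2.
3 + 1/(2/1) = 3 + 1/2 = 7/2
8 + 1/(7/2) = 8 + 2/7 = 58/7
3 + 1/(58/7) = 3 + 7/58 = 181/58
3 + 1/(181/58) = 3 + 58/181 = 601/181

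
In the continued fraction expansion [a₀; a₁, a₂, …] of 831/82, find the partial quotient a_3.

5

831 ÷ 82 → quotient 10, remainder 11
82 ÷ 11 → quotient 7, remainder 5
11 ÷ 5 → quotient 2, remainder 1
5 ÷ 1 → quotient 5, remainder 0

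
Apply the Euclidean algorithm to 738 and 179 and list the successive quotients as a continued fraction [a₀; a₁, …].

[4; 8, 7, 3]

738 ÷ 179 → quotient 4, remainder 22
179 ÷ 22 → quotient 8, remainder 3
22 ÷ 3 → quotient 7, remainder 1
3 ÷ 1 → quotient 3, remainder 0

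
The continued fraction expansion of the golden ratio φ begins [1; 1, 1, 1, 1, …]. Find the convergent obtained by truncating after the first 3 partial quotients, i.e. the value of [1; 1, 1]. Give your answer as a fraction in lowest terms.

Build up convergents one term at a time:
a_0 = 1: 1/1
a_1 = 1: 2/1
a_2 = 1: 3/2

3/2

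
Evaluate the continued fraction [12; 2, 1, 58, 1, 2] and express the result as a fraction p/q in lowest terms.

Start with 2.
1 + 1/(2/1) = 1 + 1/2 = 3/2
58 + 1/(3/2) = 58 + 2/3 = 176/3
1 + 1/(176/3) = 1 + 3/176 = 179/176
2 + 1/(179/176) = 2 + 176/179 = 534/179
12 + 1/(534/179) = 12 + 179/534 = 6587/534

6587/534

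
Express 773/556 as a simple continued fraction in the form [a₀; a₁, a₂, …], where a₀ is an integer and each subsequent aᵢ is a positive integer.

773 = 1·556 + 217, so a_0 = 1
556 = 2·217 + 122, so a_1 = 2
217 = 1·122 + 95, so a_2 = 1
122 = 1·95 + 27, so a_3 = 1
95 = 3·27 + 14, so a_4 = 3
27 = 1·14 + 13, so a_5 = 1
14 = 1·13 + 1, so a_6 = 1
13 = 13·1 + 0, so a_7 = 13

[1; 2, 1, 1, 3, 1, 1, 13]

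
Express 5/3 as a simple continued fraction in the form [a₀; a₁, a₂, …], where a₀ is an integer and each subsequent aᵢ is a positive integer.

[1; 1, 2]

Repeatedly divide and take the remainder:
5 = 1·3 + 2, so a_0 = 1
3 = 1·2 + 1, so a_1 = 1
2 = 2·1 + 0, so a_2 = 2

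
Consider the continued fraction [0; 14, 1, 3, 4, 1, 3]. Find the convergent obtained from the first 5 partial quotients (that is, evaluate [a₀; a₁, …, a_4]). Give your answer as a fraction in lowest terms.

a_0 = 0: 0/1
a_1 = 14: 1/14
a_2 = 1: 1/15
a_3 = 3: 4/59
a_4 = 4: 17/251

17/251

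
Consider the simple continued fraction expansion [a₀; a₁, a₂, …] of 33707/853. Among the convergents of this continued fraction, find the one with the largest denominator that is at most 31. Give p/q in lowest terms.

1225/31

a_0 = 39: 39/1  (≤ bound)
a_1 = 1: 40/1  (≤ bound)
a_2 = 1: 79/2  (≤ bound)
a_3 = 15: 1225/31  (≤ bound)
a_4 = 3: 3754/95  (> 31, stop)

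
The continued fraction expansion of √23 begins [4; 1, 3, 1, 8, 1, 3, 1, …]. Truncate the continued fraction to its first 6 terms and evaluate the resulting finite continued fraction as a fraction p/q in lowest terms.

Collapse the nested fraction from the inside out:
Start with 1.
8 + 1/(1/1) = 8 + 1/1 = 9/1
1 + 1/(9/1) = 1 + 1/9 = 10/9
3 + 1/(10/9) = 3 + 9/10 = 39/10
1 + 1/(39/10) = 1 + 10/39 = 49/39
4 + 1/(49/39) = 4 + 39/49 = 235/49

235/49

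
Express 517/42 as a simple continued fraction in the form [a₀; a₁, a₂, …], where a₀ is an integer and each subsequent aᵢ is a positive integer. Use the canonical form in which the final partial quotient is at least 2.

517 = 12·42 + 13, so a_0 = 12
42 = 3·13 + 3, so a_1 = 3
13 = 4·3 + 1, so a_2 = 4
3 = 3·1 + 0, so a_3 = 3

[12; 3, 4, 3]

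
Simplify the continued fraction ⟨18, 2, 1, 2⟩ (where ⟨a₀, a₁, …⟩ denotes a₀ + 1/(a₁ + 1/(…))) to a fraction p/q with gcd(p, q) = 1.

Start with 2.
1 + 1/(2/1) = 1 + 1/2 = 3/2
2 + 1/(3/2) = 2 + 2/3 = 8/3
18 + 1/(8/3) = 18 + 3/8 = 147/8

147/8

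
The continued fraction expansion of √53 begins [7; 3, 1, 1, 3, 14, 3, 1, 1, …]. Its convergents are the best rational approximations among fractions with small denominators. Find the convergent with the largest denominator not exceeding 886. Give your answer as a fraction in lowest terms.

a_0 = 7: 7/1  (≤ bound)
a_1 = 3: 22/3  (≤ bound)
a_2 = 1: 29/4  (≤ bound)
a_3 = 1: 51/7  (≤ bound)
a_4 = 3: 182/25  (≤ bound)
a_5 = 14: 2599/357  (≤ bound)
a_6 = 3: 7979/1096  (> 886, stop)

2599/357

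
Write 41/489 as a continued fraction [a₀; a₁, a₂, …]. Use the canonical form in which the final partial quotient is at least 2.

[0; 11, 1, 12, 1, 2]

Run the Euclidean algorithm, recording each quotient:
41 = 0·489 + 41, so a_0 = 0
489 = 11·41 + 38, so a_1 = 11
41 = 1·38 + 3, so a_2 = 1
38 = 12·3 + 2, so a_3 = 12
3 = 1·2 + 1, so a_4 = 1
2 = 2·1 + 0, so a_5 = 2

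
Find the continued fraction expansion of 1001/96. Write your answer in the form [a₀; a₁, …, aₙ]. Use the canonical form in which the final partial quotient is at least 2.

[10; 2, 2, 1, 13]

Repeatedly divide and take the remainder:
1001 ÷ 96 → quotient 10, remainder 41
96 ÷ 41 → quotient 2, remainder 14
41 ÷ 14 → quotient 2, remainder 13
14 ÷ 13 → quotient 1, remainder 1
13 ÷ 1 → quotient 13, remainder 0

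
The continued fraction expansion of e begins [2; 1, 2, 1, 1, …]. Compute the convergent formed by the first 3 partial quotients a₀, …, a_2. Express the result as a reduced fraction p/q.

8/3

Work from the innermost term outward:
Start with 2.
1 + 1/(2/1) = 1 + 1/2 = 3/2
2 + 1/(3/2) = 2 + 2/3 = 8/3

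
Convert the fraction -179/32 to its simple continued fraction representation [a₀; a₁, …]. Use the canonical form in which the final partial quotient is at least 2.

-179 ÷ 32 → quotient -6, remainder 13
32 ÷ 13 → quotient 2, remainder 6
13 ÷ 6 → quotient 2, remainder 1
6 ÷ 1 → quotient 6, remainder 0

[-6; 2, 2, 6]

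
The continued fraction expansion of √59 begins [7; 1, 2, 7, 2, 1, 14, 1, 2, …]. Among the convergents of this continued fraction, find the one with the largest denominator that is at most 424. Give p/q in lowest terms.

530/69

a_0 = 7: 7/1  (≤ bound)
a_1 = 1: 8/1  (≤ bound)
a_2 = 2: 23/3  (≤ bound)
a_3 = 7: 169/22  (≤ bound)
a_4 = 2: 361/47  (≤ bound)
a_5 = 1: 530/69  (≤ bound)
a_6 = 14: 7781/1013  (> 424, stop)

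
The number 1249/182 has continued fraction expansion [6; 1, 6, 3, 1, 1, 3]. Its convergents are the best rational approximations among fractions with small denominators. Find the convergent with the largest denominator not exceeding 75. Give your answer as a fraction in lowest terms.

a_0 = 6: 6/1  (≤ bound)
a_1 = 1: 7/1  (≤ bound)
a_2 = 6: 48/7  (≤ bound)
a_3 = 3: 151/22  (≤ bound)
a_4 = 1: 199/29  (≤ bound)
a_5 = 1: 350/51  (≤ bound)
a_6 = 3: 1249/182  (> 75, stop)

350/51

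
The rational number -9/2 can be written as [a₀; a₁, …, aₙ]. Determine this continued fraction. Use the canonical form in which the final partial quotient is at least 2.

[-5; 2]

-9 = -5·2 + 1, so a_0 = -5
2 = 2·1 + 0, so a_1 = 2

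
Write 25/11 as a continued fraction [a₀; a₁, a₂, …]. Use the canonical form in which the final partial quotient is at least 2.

[2; 3, 1, 2]

⌊25/11⌋ = 2, remainder 3
⌊11/3⌋ = 3, remainder 2
⌊3/2⌋ = 1, remainder 1
⌊2/1⌋ = 2, remainder 0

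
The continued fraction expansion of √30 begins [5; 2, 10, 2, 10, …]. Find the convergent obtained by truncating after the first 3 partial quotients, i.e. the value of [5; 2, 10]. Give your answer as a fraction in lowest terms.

Start with 10.
2 + 1/(10/1) = 2 + 1/10 = 21/10
5 + 1/(21/10) = 5 + 10/21 = 115/21

115/21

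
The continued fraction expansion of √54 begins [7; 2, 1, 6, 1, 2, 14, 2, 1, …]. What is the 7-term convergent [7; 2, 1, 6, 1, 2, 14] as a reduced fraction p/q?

Start with 14.
2 + 1/(14/1) = 2 + 1/14 = 29/14
1 + 1/(29/14) = 1 + 14/29 = 43/29
6 + 1/(43/29) = 6 + 29/43 = 287/43
1 + 1/(287/43) = 1 + 43/287 = 330/287
2 + 1/(330/287) = 2 + 287/330 = 947/330
7 + 1/(947/330) = 7 + 330/947 = 6959/947

6959/947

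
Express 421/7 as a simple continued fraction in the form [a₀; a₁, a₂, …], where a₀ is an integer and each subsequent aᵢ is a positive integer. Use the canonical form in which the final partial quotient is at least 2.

Run the Euclidean algorithm, recording each quotient:
421 ÷ 7 → quotient 60, remainder 1
7 ÷ 1 → quotient 7, remainder 0

[60; 7]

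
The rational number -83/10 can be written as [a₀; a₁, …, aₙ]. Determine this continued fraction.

-83 ÷ 10 → quotient -9, remainder 7
10 ÷ 7 → quotient 1, remainder 3
7 ÷ 3 → quotient 2, remainder 1
3 ÷ 1 → quotient 3, remainder 0

[-9; 1, 2, 3]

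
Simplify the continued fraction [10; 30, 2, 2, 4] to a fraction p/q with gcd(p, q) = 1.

6712/669

Use the convergent recurrence hₖ = aₖ·hₖ₋₁ + hₖ₋₂ (and likewise for the denominators kₖ):
a_0 = 10: 10/1
a_1 = 30: 301/30
a_2 = 2: 612/61
a_3 = 2: 1525/152
a_4 = 4: 6712/669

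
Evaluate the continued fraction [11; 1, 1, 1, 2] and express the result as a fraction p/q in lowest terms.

93/8

Starting at the tail and folding back:
Start with 2.
1 + 1/(2/1) = 1 + 1/2 = 3/2
1 + 1/(3/2) = 1 + 2/3 = 5/3
1 + 1/(5/3) = 1 + 3/5 = 8/5
11 + 1/(8/5) = 11 + 5/8 = 93/8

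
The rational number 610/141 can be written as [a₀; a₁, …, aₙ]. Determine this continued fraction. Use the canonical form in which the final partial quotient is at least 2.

⌊610/141⌋ = 4, remainder 46
⌊141/46⌋ = 3, remainder 3
⌊46/3⌋ = 15, remainder 1
⌊3/1⌋ = 3, remainder 0

[4; 3, 15, 3]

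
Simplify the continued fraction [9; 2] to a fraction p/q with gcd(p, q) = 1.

19/2

Collapse the nested fraction from the inside out:
Start with 2.
9 + 1/(2/1) = 9 + 1/2 = 19/2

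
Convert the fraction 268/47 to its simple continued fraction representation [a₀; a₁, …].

Run the Euclidean algorithm, recording each quotient:
⌊268/47⌋ = 5, remainder 33
⌊47/33⌋ = 1, remainder 14
⌊33/14⌋ = 2, remainder 5
⌊14/5⌋ = 2, remainder 4
⌊5/4⌋ = 1, remainder 1
⌊4/1⌋ = 4, remainder 0

[5; 1, 2, 2, 1, 4]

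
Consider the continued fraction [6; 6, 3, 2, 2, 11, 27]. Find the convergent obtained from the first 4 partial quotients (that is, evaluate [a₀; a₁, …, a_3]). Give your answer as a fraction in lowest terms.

Start with 2.
3 + 1/(2/1) = 3 + 1/2 = 7/2
6 + 1/(7/2) = 6 + 2/7 = 44/7
6 + 1/(44/7) = 6 + 7/44 = 271/44

271/44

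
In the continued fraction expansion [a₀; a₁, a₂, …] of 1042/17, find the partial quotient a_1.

⌊1042/17⌋ = 61, remainder 5
⌊17/5⌋ = 3, remainder 2

3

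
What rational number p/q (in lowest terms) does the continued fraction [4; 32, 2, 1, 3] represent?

Compute successive convergents:
a_0 = 4: 4/1
a_1 = 32: 129/32
a_2 = 2: 262/65
a_3 = 1: 391/97
a_4 = 3: 1435/356

1435/356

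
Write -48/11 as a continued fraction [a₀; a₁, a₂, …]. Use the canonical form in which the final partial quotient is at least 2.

-48 = -5·11 + 7, so a_0 = -5
11 = 1·7 + 4, so a_1 = 1
7 = 1·4 + 3, so a_2 = 1
4 = 1·3 + 1, so a_3 = 1
3 = 3·1 + 0, so a_4 = 3

[-5; 1, 1, 1, 3]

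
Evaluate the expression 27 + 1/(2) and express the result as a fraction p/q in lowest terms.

55/2

Compute successive convergents:
a_0 = 27: 27/1
a_1 = 2: 55/2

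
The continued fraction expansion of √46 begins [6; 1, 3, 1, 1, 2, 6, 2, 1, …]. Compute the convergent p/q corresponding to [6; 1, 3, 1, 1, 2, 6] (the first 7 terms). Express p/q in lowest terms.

997/147

Compute successive convergents:
a_0 = 6: 6/1
a_1 = 1: 7/1
a_2 = 3: 27/4
a_3 = 1: 34/5
a_4 = 1: 61/9
a_5 = 2: 156/23
a_6 = 6: 997/147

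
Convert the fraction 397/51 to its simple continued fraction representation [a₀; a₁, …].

[7; 1, 3, 1, 1, 1, 3]

397 ÷ 51 → quotient 7, remainder 40
51 ÷ 40 → quotient 1, remainder 11
40 ÷ 11 → quotient 3, remainder 7
11 ÷ 7 → quotient 1, remainder 4
7 ÷ 4 → quotient 1, remainder 3
4 ÷ 3 → quotient 1, remainder 1
3 ÷ 1 → quotient 3, remainder 0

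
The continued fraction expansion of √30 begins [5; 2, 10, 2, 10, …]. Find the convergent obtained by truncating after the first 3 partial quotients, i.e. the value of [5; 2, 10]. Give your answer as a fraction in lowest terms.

115/21

Collapse the nested fraction from the inside out:
Start with 10.
2 + 1/(10/1) = 2 + 1/10 = 21/10
5 + 1/(21/10) = 5 + 10/21 = 115/21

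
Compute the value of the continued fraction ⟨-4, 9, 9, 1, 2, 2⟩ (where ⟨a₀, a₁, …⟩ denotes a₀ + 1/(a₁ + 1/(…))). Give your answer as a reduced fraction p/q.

-2408/619

Use the convergent recurrence hₖ = aₖ·hₖ₋₁ + hₖ₋₂ (and likewise for the denominators kₖ):
a_0 = -4: -4/1
a_1 = 9: -35/9
a_2 = 9: -319/82
a_3 = 1: -354/91
a_4 = 2: -1027/264
a_5 = 2: -2408/619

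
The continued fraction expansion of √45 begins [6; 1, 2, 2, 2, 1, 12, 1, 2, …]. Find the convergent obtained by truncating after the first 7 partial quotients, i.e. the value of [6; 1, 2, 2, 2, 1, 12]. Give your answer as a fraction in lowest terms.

Start with 12.
1 + 1/(12/1) = 1 + 1/12 = 13/12
2 + 1/(13/12) = 2 + 12/13 = 38/13
2 + 1/(38/13) = 2 + 13/38 = 89/38
2 + 1/(89/38) = 2 + 38/89 = 216/89
1 + 1/(216/89) = 1 + 89/216 = 305/216
6 + 1/(305/216) = 6 + 216/305 = 2046/305

2046/305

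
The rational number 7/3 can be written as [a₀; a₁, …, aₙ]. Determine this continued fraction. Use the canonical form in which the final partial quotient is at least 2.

[2; 3]

7 = 2·3 + 1, so a_0 = 2
3 = 3·1 + 0, so a_1 = 3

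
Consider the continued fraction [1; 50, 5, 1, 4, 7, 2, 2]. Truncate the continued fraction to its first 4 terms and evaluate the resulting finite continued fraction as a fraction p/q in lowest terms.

Build up convergents one term at a time:
a_0 = 1: 1/1
a_1 = 50: 51/50
a_2 = 5: 256/251
a_3 = 1: 307/301

307/301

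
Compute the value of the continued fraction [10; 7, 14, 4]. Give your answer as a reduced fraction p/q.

Start with 4.
14 + 1/(4/1) = 14 + 1/4 = 57/4
7 + 1/(57/4) = 7 + 4/57 = 403/57
10 + 1/(403/57) = 10 + 57/403 = 4087/403

4087/403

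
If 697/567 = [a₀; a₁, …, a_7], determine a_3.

1

Apply division with remainder until the remainder is 0:
⌊697/567⌋ = 1, remainder 130
⌊567/130⌋ = 4, remainder 47
⌊130/47⌋ = 2, remainder 36
⌊47/36⌋ = 1, remainder 11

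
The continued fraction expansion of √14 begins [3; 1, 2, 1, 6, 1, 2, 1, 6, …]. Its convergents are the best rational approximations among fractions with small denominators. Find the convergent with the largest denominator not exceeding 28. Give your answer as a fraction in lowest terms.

List convergents until the denominator exceeds the bound:
a_0 = 3: 3/1  (≤ bound)
a_1 = 1: 4/1  (≤ bound)
a_2 = 2: 11/3  (≤ bound)
a_3 = 1: 15/4  (≤ bound)
a_4 = 6: 101/27  (≤ bound)
a_5 = 1: 116/31  (> 28, stop)

101/27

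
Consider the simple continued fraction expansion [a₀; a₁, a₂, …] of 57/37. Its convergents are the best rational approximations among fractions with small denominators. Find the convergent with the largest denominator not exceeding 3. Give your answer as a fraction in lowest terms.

3/2

a_0 = 1: 1/1  (≤ bound)
a_1 = 1: 2/1  (≤ bound)
a_2 = 1: 3/2  (≤ bound)
a_3 = 5: 17/11  (> 3, stop)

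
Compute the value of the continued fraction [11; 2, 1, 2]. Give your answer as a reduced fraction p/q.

91/8

Start with 2.
1 + 1/(2/1) = 1 + 1/2 = 3/2
2 + 1/(3/2) = 2 + 2/3 = 8/3
11 + 1/(8/3) = 11 + 3/8 = 91/8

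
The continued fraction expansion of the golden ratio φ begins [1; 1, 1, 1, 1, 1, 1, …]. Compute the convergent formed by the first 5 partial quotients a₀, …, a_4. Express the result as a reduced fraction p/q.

Start with 1.
1 + 1/(1/1) = 1 + 1/1 = 2/1
1 + 1/(2/1) = 1 + 1/2 = 3/2
1 + 1/(3/2) = 1 + 2/3 = 5/3
1 + 1/(5/3) = 1 + 3/5 = 8/5

8/5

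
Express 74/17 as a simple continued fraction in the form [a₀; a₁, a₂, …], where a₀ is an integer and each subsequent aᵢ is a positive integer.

[4; 2, 1, 5]

Apply division with remainder until the remainder is 0:
74 ÷ 17 → quotient 4, remainder 6
17 ÷ 6 → quotient 2, remainder 5
6 ÷ 5 → quotient 1, remainder 1
5 ÷ 1 → quotient 5, remainder 0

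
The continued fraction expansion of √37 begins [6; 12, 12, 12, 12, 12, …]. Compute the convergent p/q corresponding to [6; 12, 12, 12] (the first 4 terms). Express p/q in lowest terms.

10657/1752

Compute successive convergents:
a_0 = 6: 6/1
a_1 = 12: 73/12
a_2 = 12: 882/145
a_3 = 12: 10657/1752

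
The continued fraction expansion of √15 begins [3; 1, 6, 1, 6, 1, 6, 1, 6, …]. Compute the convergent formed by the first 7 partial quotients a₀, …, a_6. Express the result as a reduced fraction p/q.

a_0 = 3: 3/1
a_1 = 1: 4/1
a_2 = 6: 27/7
a_3 = 1: 31/8
a_4 = 6: 213/55
a_5 = 1: 244/63
a_6 = 6: 1677/433

1677/433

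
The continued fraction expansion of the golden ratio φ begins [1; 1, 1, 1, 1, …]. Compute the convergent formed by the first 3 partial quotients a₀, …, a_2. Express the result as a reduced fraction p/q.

Start with 1.
1 + 1/(1/1) = 1 + 1/1 = 2/1
1 + 1/(2/1) = 1 + 1/2 = 3/2

3/2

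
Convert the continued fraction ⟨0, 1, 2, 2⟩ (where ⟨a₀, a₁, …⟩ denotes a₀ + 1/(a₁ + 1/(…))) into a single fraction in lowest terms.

a_0 = 0: 0/1
a_1 = 1: 1/1
a_2 = 2: 2/3
a_3 = 2: 5/7

5/7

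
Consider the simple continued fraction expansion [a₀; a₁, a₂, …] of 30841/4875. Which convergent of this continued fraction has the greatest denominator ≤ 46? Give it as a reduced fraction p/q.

a_0 = 6: 6/1  (≤ bound)
a_1 = 3: 19/3  (≤ bound)
a_2 = 15: 291/46  (≤ bound)
a_3 = 1: 310/49  (> 46, stop)

291/46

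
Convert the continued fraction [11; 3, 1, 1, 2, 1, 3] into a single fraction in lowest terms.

Compute successive convergents:
a_0 = 11: 11/1
a_1 = 3: 34/3
a_2 = 1: 45/4
a_3 = 1: 79/7
a_4 = 2: 203/18
a_5 = 1: 282/25
a_6 = 3: 1049/93

1049/93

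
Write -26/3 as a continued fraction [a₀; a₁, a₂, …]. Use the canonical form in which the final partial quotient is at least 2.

Repeatedly divide and take the remainder:
⌊-26/3⌋ = -9, remainder 1
⌊3/1⌋ = 3, remainder 0

[-9; 3]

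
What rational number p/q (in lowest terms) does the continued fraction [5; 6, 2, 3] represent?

Start with 3.
2 + 1/(3/1) = 2 + 1/3 = 7/3
6 + 1/(7/3) = 6 + 3/7 = 45/7
5 + 1/(45/7) = 5 + 7/45 = 232/45

232/45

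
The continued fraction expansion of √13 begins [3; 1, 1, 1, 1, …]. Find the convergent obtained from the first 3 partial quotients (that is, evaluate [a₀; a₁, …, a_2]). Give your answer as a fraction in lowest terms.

Start with 1.
1 + 1/(1/1) = 1 + 1/1 = 2/1
3 + 1/(2/1) = 3 + 1/2 = 7/2

7/2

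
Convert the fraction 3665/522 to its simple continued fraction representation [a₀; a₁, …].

[7; 47, 2, 5]

Repeatedly divide and take the remainder:
3665 ÷ 522 → quotient 7, remainder 11
522 ÷ 11 → quotient 47, remainder 5
11 ÷ 5 → quotient 2, remainder 1
5 ÷ 1 → quotient 5, remainder 0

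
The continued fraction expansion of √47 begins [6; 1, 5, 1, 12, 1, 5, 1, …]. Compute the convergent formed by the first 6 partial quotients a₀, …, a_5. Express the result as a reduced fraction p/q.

Starting at the tail and folding back:
Start with 1.
12 + 1/(1/1) = 12 + 1/1 = 13/1
1 + 1/(13/1) = 1 + 1/13 = 14/13
5 + 1/(14/13) = 5 + 13/14 = 83/14
1 + 1/(83/14) = 1 + 14/83 = 97/83
6 + 1/(97/83) = 6 + 83/97 = 665/97

665/97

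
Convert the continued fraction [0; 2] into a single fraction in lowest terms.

1/2

Start with 2.
0 + 1/(2/1) = 0 + 1/2 = 1/2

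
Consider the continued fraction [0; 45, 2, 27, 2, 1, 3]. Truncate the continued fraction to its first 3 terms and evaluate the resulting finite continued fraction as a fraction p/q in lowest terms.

Use the convergent recurrence hₖ = aₖ·hₖ₋₁ + hₖ₋₂ (and likewise for the denominators kₖ):
a_0 = 0: 0/1
a_1 = 45: 1/45
a_2 = 2: 2/91

2/91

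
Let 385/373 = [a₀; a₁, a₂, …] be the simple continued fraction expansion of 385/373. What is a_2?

385 = 1·373 + 12, so a_0 = 1
373 = 31·12 + 1, so a_1 = 31
12 = 12·1 + 0, so a_2 = 12

12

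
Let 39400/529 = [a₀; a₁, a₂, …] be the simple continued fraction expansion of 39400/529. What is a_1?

39400 = 74·529 + 254, so a_0 = 74
529 = 2·254 + 21, so a_1 = 2

2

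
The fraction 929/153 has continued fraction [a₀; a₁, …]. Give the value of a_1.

13

929 = 6·153 + 11, so a_0 = 6
153 = 13·11 + 10, so a_1 = 13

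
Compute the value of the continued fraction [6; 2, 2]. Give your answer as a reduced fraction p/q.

Start with 2.
2 + 1/(2/1) = 2 + 1/2 = 5/2
6 + 1/(5/2) = 6 + 2/5 = 32/5

32/5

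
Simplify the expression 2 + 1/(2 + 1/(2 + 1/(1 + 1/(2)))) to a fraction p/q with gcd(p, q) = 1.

46/19

a_0 = 2: 2/1
a_1 = 2: 5/2
a_2 = 2: 12/5
a_3 = 1: 17/7
a_4 = 2: 46/19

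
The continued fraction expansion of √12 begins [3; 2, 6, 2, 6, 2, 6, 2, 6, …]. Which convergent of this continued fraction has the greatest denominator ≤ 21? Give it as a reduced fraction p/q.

a_0 = 3: 3/1  (≤ bound)
a_1 = 2: 7/2  (≤ bound)
a_2 = 6: 45/13  (≤ bound)
a_3 = 2: 97/28  (> 21, stop)

45/13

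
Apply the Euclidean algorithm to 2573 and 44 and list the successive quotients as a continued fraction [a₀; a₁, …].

Repeatedly divide and take the remainder:
⌊2573/44⌋ = 58, remainder 21
⌊44/21⌋ = 2, remainder 2
⌊21/2⌋ = 10, remainder 1
⌊2/1⌋ = 2, remainder 0

[58; 2, 10, 2]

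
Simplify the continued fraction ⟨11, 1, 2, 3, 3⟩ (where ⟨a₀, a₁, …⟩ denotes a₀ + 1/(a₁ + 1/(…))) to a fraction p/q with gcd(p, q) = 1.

Start with 3.
3 + 1/(3/1) = 3 + 1/3 = 10/3
2 + 1/(10/3) = 2 + 3/10 = 23/10
1 + 1/(23/10) = 1 + 10/23 = 33/23
11 + 1/(33/23) = 11 + 23/33 = 386/33

386/33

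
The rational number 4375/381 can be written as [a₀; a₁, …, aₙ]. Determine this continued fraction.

[11; 2, 14, 6, 2]

4375 = 11·381 + 184, so a_0 = 11
381 = 2·184 + 13, so a_1 = 2
184 = 14·13 + 2, so a_2 = 14
13 = 6·2 + 1, so a_3 = 6
2 = 2·1 + 0, so a_4 = 2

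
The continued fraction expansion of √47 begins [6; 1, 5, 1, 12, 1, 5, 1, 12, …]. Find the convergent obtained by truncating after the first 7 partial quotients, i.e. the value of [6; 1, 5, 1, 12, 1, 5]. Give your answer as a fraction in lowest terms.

Start with 5.
1 + 1/(5/1) = 1 + 1/5 = 6/5
12 + 1/(6/5) = 12 + 5/6 = 77/6
1 + 1/(77/6) = 1 + 6/77 = 83/77
5 + 1/(83/77) = 5 + 77/83 = 492/83
1 + 1/(492/83) = 1 + 83/492 = 575/492
6 + 1/(575/492) = 6 + 492/575 = 3942/575

3942/575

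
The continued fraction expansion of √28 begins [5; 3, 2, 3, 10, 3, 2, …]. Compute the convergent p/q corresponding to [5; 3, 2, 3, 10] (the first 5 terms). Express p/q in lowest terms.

a_0 = 5: 5/1
a_1 = 3: 16/3
a_2 = 2: 37/7
a_3 = 3: 127/24
a_4 = 10: 1307/247

1307/247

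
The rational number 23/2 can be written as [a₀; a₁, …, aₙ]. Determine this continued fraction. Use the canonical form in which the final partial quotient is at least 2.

23 ÷ 2 → quotient 11, remainder 1
2 ÷ 1 → quotient 2, remainder 0

[11; 2]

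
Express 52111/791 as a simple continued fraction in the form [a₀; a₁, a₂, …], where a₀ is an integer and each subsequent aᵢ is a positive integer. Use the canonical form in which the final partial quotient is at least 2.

52111 = 65·791 + 696, so a_0 = 65
791 = 1·696 + 95, so a_1 = 1
696 = 7·95 + 31, so a_2 = 7
95 = 3·31 + 2, so a_3 = 3
31 = 15·2 + 1, so a_4 = 15
2 = 2·1 + 0, so a_5 = 2

[65; 1, 7, 3, 15, 2]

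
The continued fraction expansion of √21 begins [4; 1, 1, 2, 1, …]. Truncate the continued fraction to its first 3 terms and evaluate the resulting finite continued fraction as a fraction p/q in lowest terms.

9/2

Start with 1.
1 + 1/(1/1) = 1 + 1/1 = 2/1
4 + 1/(2/1) = 4 + 1/2 = 9/2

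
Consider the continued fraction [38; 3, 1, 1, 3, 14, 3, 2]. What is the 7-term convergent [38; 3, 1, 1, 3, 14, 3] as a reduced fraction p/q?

41955/1096

Start with 3.
14 + 1/(3/1) = 14 + 1/3 = 43/3
3 + 1/(43/3) = 3 + 3/43 = 132/43
1 + 1/(132/43) = 1 + 43/132 = 175/132
1 + 1/(175/132) = 1 + 132/175 = 307/175
3 + 1/(307/175) = 3 + 175/307 = 1096/307
38 + 1/(1096/307) = 38 + 307/1096 = 41955/1096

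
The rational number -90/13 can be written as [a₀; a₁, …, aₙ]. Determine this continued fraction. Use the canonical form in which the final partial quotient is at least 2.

Apply division with remainder until the remainder is 0:
-90 ÷ 13 → quotient -7, remainder 1
13 ÷ 1 → quotient 13, remainder 0

[-7; 13]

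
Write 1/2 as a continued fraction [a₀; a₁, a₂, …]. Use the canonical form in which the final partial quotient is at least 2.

[0; 2]

1 ÷ 2 → quotient 0, remainder 1
2 ÷ 1 → quotient 2, remainder 0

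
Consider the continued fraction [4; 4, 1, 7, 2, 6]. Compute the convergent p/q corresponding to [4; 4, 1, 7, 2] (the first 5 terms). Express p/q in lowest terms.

349/83

Start with 2.
7 + 1/(2/1) = 7 + 1/2 = 15/2
1 + 1/(15/2) = 1 + 2/15 = 17/15
4 + 1/(17/15) = 4 + 15/17 = 83/17
4 + 1/(83/17) = 4 + 17/83 = 349/83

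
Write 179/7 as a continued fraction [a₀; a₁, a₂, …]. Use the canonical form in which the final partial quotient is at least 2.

Apply division with remainder until the remainder is 0:
179 = 25·7 + 4, so a_0 = 25
7 = 1·4 + 3, so a_1 = 1
4 = 1·3 + 1, so a_2 = 1
3 = 3·1 + 0, so a_3 = 3

[25; 1, 1, 3]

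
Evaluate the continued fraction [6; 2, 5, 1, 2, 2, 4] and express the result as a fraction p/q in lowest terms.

2487/385

Start with 4.
2 + 1/(4/1) = 2 + 1/4 = 9/4
2 + 1/(9/4) = 2 + 4/9 = 22/9
1 + 1/(22/9) = 1 + 9/22 = 31/22
5 + 1/(31/22) = 5 + 22/31 = 177/31
2 + 1/(177/31) = 2 + 31/177 = 385/177
6 + 1/(385/177) = 6 + 177/385 = 2487/385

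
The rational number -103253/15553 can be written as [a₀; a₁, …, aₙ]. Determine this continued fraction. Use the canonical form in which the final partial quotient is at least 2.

[-7; 2, 1, 3, 3, 7, 59]

-103253 ÷ 15553 → quotient -7, remainder 5618
15553 ÷ 5618 → quotient 2, remainder 4317
5618 ÷ 4317 → quotient 1, remainder 1301
4317 ÷ 1301 → quotient 3, remainder 414
1301 ÷ 414 → quotient 3, remainder 59
414 ÷ 59 → quotient 7, remainder 1
59 ÷ 1 → quotient 59, remainder 0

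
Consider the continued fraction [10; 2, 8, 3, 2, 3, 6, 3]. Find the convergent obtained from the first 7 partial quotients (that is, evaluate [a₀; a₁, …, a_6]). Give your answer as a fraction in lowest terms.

Build up convergents one term at a time:
a_0 = 10: 10/1
a_1 = 2: 21/2
a_2 = 8: 178/17
a_3 = 3: 555/53
a_4 = 2: 1288/123
a_5 = 3: 4419/422
a_6 = 6: 27802/2655

27802/2655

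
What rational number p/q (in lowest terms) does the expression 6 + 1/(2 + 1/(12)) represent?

162/25

a_0 = 6: 6/1
a_1 = 2: 13/2
a_2 = 12: 162/25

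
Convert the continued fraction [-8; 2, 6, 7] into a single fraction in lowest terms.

-701/93

a_0 = -8: -8/1
a_1 = 2: -15/2
a_2 = 6: -98/13
a_3 = 7: -701/93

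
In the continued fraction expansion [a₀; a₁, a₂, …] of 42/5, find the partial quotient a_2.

2

42 ÷ 5 → quotient 8, remainder 2
5 ÷ 2 → quotient 2, remainder 1
2 ÷ 1 → quotient 2, remainder 0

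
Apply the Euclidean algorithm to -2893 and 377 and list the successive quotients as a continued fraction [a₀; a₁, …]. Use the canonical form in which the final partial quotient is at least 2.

[-8; 3, 15, 2, 1, 2]

-2893 = -8·377 + 123, so a_0 = -8
377 = 3·123 + 8, so a_1 = 3
123 = 15·8 + 3, so a_2 = 15
8 = 2·3 + 2, so a_3 = 2
3 = 1·2 + 1, so a_4 = 1
2 = 2·1 + 0, so a_5 = 2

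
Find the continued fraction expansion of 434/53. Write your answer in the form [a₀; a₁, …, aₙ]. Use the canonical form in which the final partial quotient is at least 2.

434 = 8·53 + 10, so a_0 = 8
53 = 5·10 + 3, so a_1 = 5
10 = 3·3 + 1, so a_2 = 3
3 = 3·1 + 0, so a_3 = 3

[8; 5, 3, 3]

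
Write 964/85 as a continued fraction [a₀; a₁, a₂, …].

[11; 2, 1, 13, 2]

964 ÷ 85 → quotient 11, remainder 29
85 ÷ 29 → quotient 2, remainder 27
29 ÷ 27 → quotient 1, remainder 2
27 ÷ 2 → quotient 13, remainder 1
2 ÷ 1 → quotient 2, remainder 0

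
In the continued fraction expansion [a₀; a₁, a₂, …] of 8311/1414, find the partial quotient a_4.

1

8311 ÷ 1414 → quotient 5, remainder 1241
1414 ÷ 1241 → quotient 1, remainder 173
1241 ÷ 173 → quotient 7, remainder 30
173 ÷ 30 → quotient 5, remainder 23
30 ÷ 23 → quotient 1, remainder 7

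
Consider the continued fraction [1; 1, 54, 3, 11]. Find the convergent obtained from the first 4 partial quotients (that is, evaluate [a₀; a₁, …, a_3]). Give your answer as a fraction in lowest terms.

329/166

Start with 3.
54 + 1/(3/1) = 54 + 1/3 = 163/3
1 + 1/(163/3) = 1 + 3/163 = 166/163
1 + 1/(166/163) = 1 + 163/166 = 329/166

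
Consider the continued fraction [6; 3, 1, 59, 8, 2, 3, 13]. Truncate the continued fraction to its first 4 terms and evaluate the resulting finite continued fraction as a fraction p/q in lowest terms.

1494/239

Use the convergent recurrence hₖ = aₖ·hₖ₋₁ + hₖ₋₂ (and likewise for the denominators kₖ):
a_0 = 6: 6/1
a_1 = 3: 19/3
a_2 = 1: 25/4
a_3 = 59: 1494/239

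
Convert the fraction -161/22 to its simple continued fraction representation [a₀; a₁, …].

-161 ÷ 22 → quotient -8, remainder 15
22 ÷ 15 → quotient 1, remainder 7
15 ÷ 7 → quotient 2, remainder 1
7 ÷ 1 → quotient 7, remainder 0

[-8; 1, 2, 7]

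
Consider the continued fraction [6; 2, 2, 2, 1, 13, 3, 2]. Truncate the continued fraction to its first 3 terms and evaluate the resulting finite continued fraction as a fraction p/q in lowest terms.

32/5

a_0 = 6: 6/1
a_1 = 2: 13/2
a_2 = 2: 32/5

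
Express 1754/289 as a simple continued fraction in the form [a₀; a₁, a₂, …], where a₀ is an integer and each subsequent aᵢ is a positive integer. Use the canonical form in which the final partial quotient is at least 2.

[6; 14, 2, 4, 2]

Run the Euclidean algorithm, recording each quotient:
1754 = 6·289 + 20, so a_0 = 6
289 = 14·20 + 9, so a_1 = 14
20 = 2·9 + 2, so a_2 = 2
9 = 4·2 + 1, so a_3 = 4
2 = 2·1 + 0, so a_4 = 2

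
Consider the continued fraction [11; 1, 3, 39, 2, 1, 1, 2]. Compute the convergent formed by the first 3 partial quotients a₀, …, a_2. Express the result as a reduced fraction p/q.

47/4

Starting at the tail and folding back:
Start with 3.
1 + 1/(3/1) = 1 + 1/3 = 4/3
11 + 1/(4/3) = 11 + 3/4 = 47/4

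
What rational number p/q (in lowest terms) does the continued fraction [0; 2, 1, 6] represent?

7/20

Start with 6.
1 + 1/(6/1) = 1 + 1/6 = 7/6
2 + 1/(7/6) = 2 + 6/7 = 20/7
0 + 1/(20/7) = 0 + 7/20 = 7/20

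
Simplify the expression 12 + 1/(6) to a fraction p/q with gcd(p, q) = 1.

73/6

Start with 6.
12 + 1/(6/1) = 12 + 1/6 = 73/6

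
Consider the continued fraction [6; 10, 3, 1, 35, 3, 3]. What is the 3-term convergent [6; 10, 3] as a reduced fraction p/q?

a_0 = 6: 6/1
a_1 = 10: 61/10
a_2 = 3: 189/31

189/31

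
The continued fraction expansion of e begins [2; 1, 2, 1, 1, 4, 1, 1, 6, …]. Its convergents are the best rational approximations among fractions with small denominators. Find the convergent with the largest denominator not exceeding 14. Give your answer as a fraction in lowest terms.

19/7

a_0 = 2: 2/1  (≤ bound)
a_1 = 1: 3/1  (≤ bound)
a_2 = 2: 8/3  (≤ bound)
a_3 = 1: 11/4  (≤ bound)
a_4 = 1: 19/7  (≤ bound)
a_5 = 4: 87/32  (> 14, stop)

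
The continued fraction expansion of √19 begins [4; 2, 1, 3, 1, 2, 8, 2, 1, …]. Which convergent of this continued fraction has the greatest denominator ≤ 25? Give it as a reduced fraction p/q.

61/14

List convergents until the denominator exceeds the bound:
a_0 = 4: 4/1  (≤ bound)
a_1 = 2: 9/2  (≤ bound)
a_2 = 1: 13/3  (≤ bound)
a_3 = 3: 48/11  (≤ bound)
a_4 = 1: 61/14  (≤ bound)
a_5 = 2: 170/39  (> 25, stop)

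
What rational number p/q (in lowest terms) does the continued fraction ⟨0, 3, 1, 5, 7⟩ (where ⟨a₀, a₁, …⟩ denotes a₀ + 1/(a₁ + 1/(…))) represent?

43/165

Start with 7.
5 + 1/(7/1) = 5 + 1/7 = 36/7
1 + 1/(36/7) = 1 + 7/36 = 43/36
3 + 1/(43/36) = 3 + 36/43 = 165/43
0 + 1/(165/43) = 0 + 43/165 = 43/165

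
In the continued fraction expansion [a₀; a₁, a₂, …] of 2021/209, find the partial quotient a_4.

2021 = 9·209 + 140, so a_0 = 9
209 = 1·140 + 69, so a_1 = 1
140 = 2·69 + 2, so a_2 = 2
69 = 34·2 + 1, so a_3 = 34
2 = 2·1 + 0, so a_4 = 2

2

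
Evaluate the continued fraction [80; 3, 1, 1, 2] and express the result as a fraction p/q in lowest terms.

Starting at the tail and folding back:
Start with 2.
1 + 1/(2/1) = 1 + 1/2 = 3/2
1 + 1/(3/2) = 1 + 2/3 = 5/3
3 + 1/(5/3) = 3 + 3/5 = 18/5
80 + 1/(18/5) = 80 + 5/18 = 1445/18

1445/18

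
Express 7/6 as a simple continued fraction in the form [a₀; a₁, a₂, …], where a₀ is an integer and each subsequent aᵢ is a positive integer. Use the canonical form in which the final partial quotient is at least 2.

[1; 6]

⌊7/6⌋ = 1, remainder 1
⌊6/1⌋ = 6, remainder 0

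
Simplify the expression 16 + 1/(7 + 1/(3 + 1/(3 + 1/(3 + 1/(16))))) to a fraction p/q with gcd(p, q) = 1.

63402/3929

Work from the innermost term outward:
Start with 16.
3 + 1/(16/1) = 3 + 1/16 = 49/16
3 + 1/(49/16) = 3 + 16/49 = 163/49
3 + 1/(163/49) = 3 + 49/163 = 538/163
7 + 1/(538/163) = 7 + 163/538 = 3929/538
16 + 1/(3929/538) = 16 + 538/3929 = 63402/3929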